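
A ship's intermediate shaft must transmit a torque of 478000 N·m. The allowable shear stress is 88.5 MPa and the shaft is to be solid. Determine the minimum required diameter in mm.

For a solid shaft τ_max = 16T/(πd³), so d = (16T/(π τ_allow))^(1/3) = (16·478000/(π·8.85×10^7))^(1/3) = 0.3019 m.

302 mm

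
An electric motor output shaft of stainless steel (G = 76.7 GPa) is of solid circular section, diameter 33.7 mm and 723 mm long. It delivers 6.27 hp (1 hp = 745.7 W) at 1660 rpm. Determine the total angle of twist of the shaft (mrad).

ω = 2π·1660/60 = 173.8 rad/s, so T = P/ω = 6.27×745.7 / 173.8 = 26.90 N·m.
J = πd⁴/32 = π(0.0337)⁴/32 = 1.266×10^-7 m⁴.
θ = T·L/(G·J) = 26.90 × 0.723 / (76.7×10⁹ × 1.266×10^-7) = 2.002×10^-3 rad.

2.00 mrad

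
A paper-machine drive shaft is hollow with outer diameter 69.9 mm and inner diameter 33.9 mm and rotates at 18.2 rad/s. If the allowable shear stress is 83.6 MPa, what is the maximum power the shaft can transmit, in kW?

96.4 kW

J = π(d_o⁴ − d_i⁴)/32 = π(0.0699⁴ − 0.0339⁴)/32 = 2.214×10^-6 m⁴.
T_max = τ_allow·J/r = 8.36×10^7 × 2.214×10^-6 / 0.0350 = 5296 N·m.
ω = 18.2 rad/s, so P_max = T_max·ω = 9.639×10^4 W.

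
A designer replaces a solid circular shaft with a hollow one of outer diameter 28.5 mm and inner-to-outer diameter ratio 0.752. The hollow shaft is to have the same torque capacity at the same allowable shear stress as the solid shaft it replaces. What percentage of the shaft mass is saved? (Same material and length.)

43.8 %

Equal τ_max and T ⇒ the solid shaft needs d_s³ = d_o³(1−k⁴), so d_s = 28.5·(1−0.752⁴)^(1/3) = 25.06 mm.
Area ratio A_h/A_s = d_o²(1−k²)/d_s² = (1−k²)/(1−k⁴)^(2/3) = 0.5618.
Mass saving = 1 − 0.5618 = 43.8 %.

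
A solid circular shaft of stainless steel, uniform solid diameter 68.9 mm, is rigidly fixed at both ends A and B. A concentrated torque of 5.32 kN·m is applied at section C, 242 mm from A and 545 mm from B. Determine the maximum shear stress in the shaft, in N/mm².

57.4 N/mm²

With uniform GJ and both ends fixed, compatibility θ_AC = θ_CB gives T_A·a = T_B·b, together with T_A + T_B = T₀.
T_A = T₀·b/(a+b) = 5320·545/787.0 = 3684 N·m; T_B = 1636 N·m.
τ in each portion: τ_AC = 5.74×10^7 Pa, τ_CB = 2.55×10^7 Pa; maximum is in AC.
τ_max = T_AC·r/J = 3684·0.0345/2.21×10^-6 = 5.736×10^7 Pa.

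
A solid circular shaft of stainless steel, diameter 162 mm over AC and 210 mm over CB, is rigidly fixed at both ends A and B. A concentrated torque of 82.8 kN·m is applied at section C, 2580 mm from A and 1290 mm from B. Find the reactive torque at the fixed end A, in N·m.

Compatibility: T_A·a/J_AC = T_B·b/J_CB with T_A + T_B = T₀.
J_AC = 6.76×10^-5 m⁴, J_CB = 1.91×10^-4 m⁴, so T_A = T₀·(J_AC/a)/((J_AC/a)+(J_CB/b)) = 12460 N·m, T_B = 70340 N·m.

12500 N·m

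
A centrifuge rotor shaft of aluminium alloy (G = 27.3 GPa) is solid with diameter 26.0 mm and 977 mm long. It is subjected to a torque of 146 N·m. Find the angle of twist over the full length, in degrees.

6.67°

J = πd⁴/32 = π(0.0260)⁴/32 = 4.486×10^-8 m⁴.
θ = T·L/(G·J) = 146.0 × 0.977 / (27.3×10⁹ × 4.486×10^-8) = 0.1165 rad.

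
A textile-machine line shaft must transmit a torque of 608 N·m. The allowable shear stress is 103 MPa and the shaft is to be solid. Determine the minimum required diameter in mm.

For a solid shaft τ_max = 16T/(πd³), so d = (16T/(π τ_allow))^(1/3) = (16·608.0/(π·1.03×10^8))^(1/3) = 0.03109 m.

31.1 mm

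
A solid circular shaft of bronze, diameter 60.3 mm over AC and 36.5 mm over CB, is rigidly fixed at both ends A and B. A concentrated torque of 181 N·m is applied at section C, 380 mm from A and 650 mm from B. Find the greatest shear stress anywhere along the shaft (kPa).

3900 kPa

Compatibility: T_A·a/J_AC = T_B·b/J_CB with T_A + T_B = T₀.
J_AC = 1.30×10^-6 m⁴, J_CB = 1.74×10^-7 m⁴, so T_A = T₀·(J_AC/a)/((J_AC/a)+(J_CB/b)) = 167.8 N·m, T_B = 13.17 N·m.
τ in each portion: τ_AC = 3.90×10^6 Pa, τ_CB = 1.38×10^6 Pa; maximum is in AC.
τ_max = T_AC·r/J = 167.8·0.0301/1.30×10^-6 = 3.898×10^6 Pa.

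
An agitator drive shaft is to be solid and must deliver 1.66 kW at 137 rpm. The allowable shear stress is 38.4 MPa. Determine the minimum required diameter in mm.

24.9 mm

ω = 2π·137/60 = 14.35 rad/s, so T = P/ω = 1.66×10³ / 14.35 = 115.7 N·m.
For a solid shaft τ_max = 16T/(πd³), so d = (16T/(π τ_allow))^(1/3) = (16·115.7/(π·3.84×10^7))^(1/3) = 0.02485 m.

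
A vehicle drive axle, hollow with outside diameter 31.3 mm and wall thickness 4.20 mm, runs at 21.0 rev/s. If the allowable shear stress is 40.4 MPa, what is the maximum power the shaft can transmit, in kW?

22.9 kW

J = π(d_o⁴ − d_i⁴)/32 = π(0.0313⁴ − 0.0229⁴)/32 = 6.723×10^-8 m⁴.
T_max = τ_allow·J/r = 4.04×10^7 × 6.723×10^-8 / 0.0157 = 173.5 N·m.
ω = 2π·21.0 = 131.9 rad/s, so P_max = T_max·ω = 2.290×10^4 W.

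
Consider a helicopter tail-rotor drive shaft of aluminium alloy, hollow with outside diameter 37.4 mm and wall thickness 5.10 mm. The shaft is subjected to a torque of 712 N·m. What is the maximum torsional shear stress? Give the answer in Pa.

9.62e7 Pa

J = π(d_o⁴ − d_i⁴)/32 = π(0.0374⁴ − 0.0272⁴)/32 = 1.383×10^-7 m⁴.
τ_max = T·r/J = 712.0 × 0.0187 / 1.383×10^-7 = 9.624×10^7 Pa.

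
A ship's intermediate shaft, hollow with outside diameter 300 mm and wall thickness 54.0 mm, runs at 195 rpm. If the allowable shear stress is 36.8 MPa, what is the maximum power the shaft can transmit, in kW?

3320 kW

J = π(d_o⁴ − d_i⁴)/32 = π(0.300⁴ − 0.192⁴)/32 = 6.618×10^-4 m⁴.
T_max = τ_allow·J/r = 3.68×10^7 × 6.618×10^-4 / 0.150 = 162400 N·m.
ω = 2π·195/60 = 20.42 rad/s, so P_max = T_max·ω = 3.315×10^6 W.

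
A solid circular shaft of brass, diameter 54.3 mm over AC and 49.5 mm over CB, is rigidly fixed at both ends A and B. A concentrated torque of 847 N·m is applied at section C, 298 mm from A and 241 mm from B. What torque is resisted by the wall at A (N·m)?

457 N·m

Compatibility: T_A·a/J_AC = T_B·b/J_CB with T_A + T_B = T₀.
J_AC = 8.53×10^-7 m⁴, J_CB = 5.89×10^-7 m⁴, so T_A = T₀·(J_AC/a)/((J_AC/a)+(J_CB/b)) = 456.9 N·m, T_B = 390.1 N·m.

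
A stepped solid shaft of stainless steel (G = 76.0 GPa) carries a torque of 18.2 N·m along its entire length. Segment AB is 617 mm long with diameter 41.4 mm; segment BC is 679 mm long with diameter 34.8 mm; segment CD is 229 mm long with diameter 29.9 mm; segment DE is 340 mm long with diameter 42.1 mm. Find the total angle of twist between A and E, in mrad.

2.60 mrad

J_AB = π(0.0414)⁴/32 = 2.88×10^-7 m⁴; J_BC = π(0.0348)⁴/32 = 1.44×10^-7 m⁴; J_CD = π(0.0299)⁴/32 = 7.85×10^-8 m⁴; J_DE = π(0.0421)⁴/32 = 3.08×10^-7 m⁴.
θ = (T/G)·Σ L_i/J_i = (18.20/76.0×10⁹)·(0.617/2.88×10^-7 + 0.679/1.44×10^-7 + 0.229/7.85×10^-8 + 0.340/3.08×10^-7) = 2.605×10^-3 rad.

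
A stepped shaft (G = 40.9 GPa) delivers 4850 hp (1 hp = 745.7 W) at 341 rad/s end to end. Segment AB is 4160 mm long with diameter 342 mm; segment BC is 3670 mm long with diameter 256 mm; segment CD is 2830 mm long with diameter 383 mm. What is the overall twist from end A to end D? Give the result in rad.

0.00341 rad

ω = 341 rad/s, so T = P/ω = 4850×745.7 / 341.0 = 10610 N·m.
J_AB = π(0.342)⁴/32 = 1.34×10^-3 m⁴; J_BC = π(0.256)⁴/32 = 4.22×10^-4 m⁴; J_CD = π(0.383)⁴/32 = 2.11×10^-3 m⁴.
θ = (T/G)·Σ L_i/J_i = (10610/40.9×10⁹)·(4.16/1.34×10^-3 + 3.67/4.22×10^-4 + 2.83/2.11×10^-3) = 3.408×10^-3 rad.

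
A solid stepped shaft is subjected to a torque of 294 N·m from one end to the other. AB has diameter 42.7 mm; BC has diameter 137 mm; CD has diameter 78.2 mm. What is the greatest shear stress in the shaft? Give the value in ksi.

2.79 ksi

Under the same torque, τ_max = 16T/(πd³) is largest where d is smallest — segment AB (d = 42.7 mm).
τ_max = 16·294.0/(π·(0.0427)³) = 1.923×10^7 Pa.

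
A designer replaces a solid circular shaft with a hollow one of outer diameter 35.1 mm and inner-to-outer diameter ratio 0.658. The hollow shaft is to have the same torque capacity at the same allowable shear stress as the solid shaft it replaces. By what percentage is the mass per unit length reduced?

Equal τ_max and T ⇒ the solid shaft needs d_s³ = d_o³(1−k⁴), so d_s = 35.1·(1−0.658⁴)^(1/3) = 32.75 mm.
Area ratio A_h/A_s = d_o²(1−k²)/d_s² = (1−k²)/(1−k⁴)^(2/3) = 0.6512.
Mass saving = 1 − 0.6512 = 34.9 %.

34.9 %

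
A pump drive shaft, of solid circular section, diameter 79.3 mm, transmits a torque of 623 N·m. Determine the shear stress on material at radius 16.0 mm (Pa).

2.57e6 Pa

J = πd⁴/32 = π(0.0793)⁴/32 = 3.882×10^-6 m⁴.
Shear stress varies linearly with radius: τ = T·r/J = 623.0 × 0.0160 / 3.882×10^-6 = 2.568×10^6 Pa.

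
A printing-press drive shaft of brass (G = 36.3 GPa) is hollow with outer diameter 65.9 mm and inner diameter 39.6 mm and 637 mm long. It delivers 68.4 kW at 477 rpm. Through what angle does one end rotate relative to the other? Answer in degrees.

0.855°

ω = 2π·477/60 = 49.95 rad/s, so T = P/ω = 68.4×10³ / 49.95 = 1369 N·m.
J = π(d_o⁴ − d_i⁴)/32 = π(0.0659⁴ − 0.0396⁴)/32 = 1.610×10^-6 m⁴.
θ = T·L/(G·J) = 1369 × 0.637 / (36.3×10⁹ × 1.610×10^-6) = 0.01492 rad.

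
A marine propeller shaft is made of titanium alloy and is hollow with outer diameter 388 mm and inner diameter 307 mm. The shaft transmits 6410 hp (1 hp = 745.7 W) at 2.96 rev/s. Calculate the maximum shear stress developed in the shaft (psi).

5350 psi

ω = 2π·2.96 = 18.60 rad/s, so T = P/ω = 6410×745.7 / 18.60 = 257000 N·m.
J = π(d_o⁴ − d_i⁴)/32 = π(0.388⁴ − 0.307⁴)/32 = 1.353×10^-3 m⁴.
τ_max = T·r/J = 257000 × 0.194 / 1.353×10^-3 = 3.685×10^7 Pa.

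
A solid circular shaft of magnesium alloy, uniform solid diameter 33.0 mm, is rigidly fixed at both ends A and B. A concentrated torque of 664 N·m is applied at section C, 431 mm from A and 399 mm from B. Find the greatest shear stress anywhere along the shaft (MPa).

48.9 MPa

With uniform GJ and both ends fixed, compatibility θ_AC = θ_CB gives T_A·a = T_B·b, together with T_A + T_B = T₀.
T_A = T₀·b/(a+b) = 664.0·399/830.0 = 319.2 N·m; T_B = 344.8 N·m.
τ in each portion: τ_AC = 4.52×10^7 Pa, τ_CB = 4.89×10^7 Pa; maximum is in CB.
τ_max = T_CB·r/J = 344.8·0.0165/1.16×10^-7 = 4.886×10^7 Pa.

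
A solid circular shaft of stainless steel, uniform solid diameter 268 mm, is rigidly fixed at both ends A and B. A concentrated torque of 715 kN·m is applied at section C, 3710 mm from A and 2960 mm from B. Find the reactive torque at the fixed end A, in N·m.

317000 N·m

With uniform GJ and both ends fixed, compatibility θ_AC = θ_CB gives T_A·a = T_B·b, together with T_A + T_B = T₀.
T_A = T₀·b/(a+b) = 715000·2960/6670 = 317300 N·m; T_B = 397700 N·m.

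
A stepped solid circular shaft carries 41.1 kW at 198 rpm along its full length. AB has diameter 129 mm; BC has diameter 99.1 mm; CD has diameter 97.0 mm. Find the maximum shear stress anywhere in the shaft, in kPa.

ω = 2π·198/60 = 20.73 rad/s, so T = P/ω = 41.1×10³ / 20.73 = 1982 N·m.
Under the same torque, τ_max = 16T/(πd³) is largest where d is smallest — segment CD (d = 97.0 mm).
τ_max = 16·1982/(π·(0.0970)³) = 1.106×10^7 Pa.

11100 kPa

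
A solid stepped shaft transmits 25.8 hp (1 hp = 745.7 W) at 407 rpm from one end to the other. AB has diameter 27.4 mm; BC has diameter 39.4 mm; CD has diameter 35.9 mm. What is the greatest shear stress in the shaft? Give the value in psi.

16200 psi

ω = 2π·407/60 = 42.62 rad/s, so T = P/ω = 25.8×745.7 / 42.62 = 451.4 N·m.
Under the same torque, τ_max = 16T/(πd³) is largest where d is smallest — segment AB (d = 27.4 mm).
τ_max = 16·451.4/(π·(0.0274)³) = 1.118×10^8 Pa.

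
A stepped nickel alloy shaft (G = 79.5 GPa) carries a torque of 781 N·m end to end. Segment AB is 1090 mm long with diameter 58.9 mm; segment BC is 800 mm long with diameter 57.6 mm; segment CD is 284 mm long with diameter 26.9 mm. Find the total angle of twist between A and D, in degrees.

J_AB = π(0.0589)⁴/32 = 1.18×10^-6 m⁴; J_BC = π(0.0576)⁴/32 = 1.08×10^-6 m⁴; J_CD = π(0.0269)⁴/32 = 5.14×10^-8 m⁴.
θ = (T/G)·Σ L_i/J_i = (781.0/79.5×10⁹)·(1.09/1.18×10^-6 + 0.800/1.08×10^-6 + 0.284/5.14×10^-8) = 0.07061 rad.

4.05°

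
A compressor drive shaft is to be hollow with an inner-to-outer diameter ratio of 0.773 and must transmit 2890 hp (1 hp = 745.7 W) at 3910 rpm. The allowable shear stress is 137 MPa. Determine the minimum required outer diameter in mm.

67.3 mm

ω = 2π·3910/60 = 409.5 rad/s, so T = P/ω = 2890×745.7 / 409.5 = 5263 N·m.
For a hollow shaft with d_i/d_o = 0.773: τ_max = 16T/(π d_o³ (1−k⁴)), so d_o = [16T/(π τ_allow (1−k⁴))]^(1/3) = [16·5263/(π·1.37×10^8·0.6430)]^(1/3) = 0.06726 m.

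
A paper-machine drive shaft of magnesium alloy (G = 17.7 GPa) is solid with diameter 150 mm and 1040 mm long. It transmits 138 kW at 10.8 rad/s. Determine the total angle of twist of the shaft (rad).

ω = 10.8 rad/s, so T = P/ω = 138×10³ / 10.80 = 12780 N·m.
J = πd⁴/32 = π(0.150)⁴/32 = 4.970×10^-5 m⁴.
θ = T·L/(G·J) = 12780 × 1.04 / (17.7×10⁹ × 4.970×10^-5) = 0.01511 rad.

0.0151 rad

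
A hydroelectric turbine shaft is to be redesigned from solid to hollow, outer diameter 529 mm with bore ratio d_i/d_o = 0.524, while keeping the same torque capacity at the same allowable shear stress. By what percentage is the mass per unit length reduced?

Equal τ_max and T ⇒ the solid shaft needs d_s³ = d_o³(1−k⁴), so d_s = 529·(1−0.524⁴)^(1/3) = 515.4 mm.
Area ratio A_h/A_s = d_o²(1−k²)/d_s² = (1−k²)/(1−k⁴)^(2/3) = 0.7643.
Mass saving = 1 − 0.7643 = 23.6 %.

23.6 %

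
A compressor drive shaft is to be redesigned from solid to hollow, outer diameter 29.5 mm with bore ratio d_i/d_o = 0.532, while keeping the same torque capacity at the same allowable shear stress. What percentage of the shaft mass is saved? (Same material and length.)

Equal τ_max and T ⇒ the solid shaft needs d_s³ = d_o³(1−k⁴), so d_s = 29.5·(1−0.532⁴)^(1/3) = 28.69 mm.
Area ratio A_h/A_s = d_o²(1−k²)/d_s² = (1−k²)/(1−k⁴)^(2/3) = 0.7580.
Mass saving = 1 − 0.7580 = 24.2 %.

24.2 %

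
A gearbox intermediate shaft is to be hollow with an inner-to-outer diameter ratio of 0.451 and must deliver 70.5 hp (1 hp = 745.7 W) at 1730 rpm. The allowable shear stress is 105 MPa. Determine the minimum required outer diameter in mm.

24.5 mm

ω = 2π·1730/60 = 181.2 rad/s, so T = P/ω = 70.5×745.7 / 181.2 = 290.2 N·m.
For a hollow shaft with d_i/d_o = 0.451: τ_max = 16T/(π d_o³ (1−k⁴)), so d_o = [16T/(π τ_allow (1−k⁴))]^(1/3) = [16·290.2/(π·1.05×10^8·0.9586)]^(1/3) = 0.02449 m.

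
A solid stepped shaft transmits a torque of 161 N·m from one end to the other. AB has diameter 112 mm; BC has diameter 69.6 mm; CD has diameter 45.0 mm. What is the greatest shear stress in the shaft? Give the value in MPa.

9.00 MPa

Under the same torque, τ_max = 16T/(πd³) is largest where d is smallest — segment CD (d = 45.0 mm).
τ_max = 16·161.0/(π·(0.0450)³) = 8.998×10^6 Pa.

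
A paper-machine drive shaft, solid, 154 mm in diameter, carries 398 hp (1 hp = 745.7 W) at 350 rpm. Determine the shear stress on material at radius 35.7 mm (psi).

ω = 2π·350/60 = 36.65 rad/s, so T = P/ω = 398×745.7 / 36.65 = 8097 N·m.
J = πd⁴/32 = π(0.154)⁴/32 = 5.522×10^-5 m⁴.
Shear stress varies linearly with radius: τ = T·r/J = 8097 × 0.0357 / 5.522×10^-5 = 5.235×10^6 Pa.

759 psi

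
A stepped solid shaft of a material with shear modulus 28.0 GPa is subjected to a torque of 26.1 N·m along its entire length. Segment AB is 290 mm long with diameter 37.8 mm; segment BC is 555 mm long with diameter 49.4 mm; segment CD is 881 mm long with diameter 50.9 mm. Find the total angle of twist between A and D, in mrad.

3.48 mrad

J_AB = π(0.0378)⁴/32 = 2.00×10^-7 m⁴; J_BC = π(0.0494)⁴/32 = 5.85×10^-7 m⁴; J_CD = π(0.0509)⁴/32 = 6.59×10^-7 m⁴.
θ = (T/G)·Σ L_i/J_i = (26.10/28.0×10⁹)·(0.290/2.00×10^-7 + 0.555/5.85×10^-7 + 0.881/6.59×10^-7) = 3.480×10^-3 rad.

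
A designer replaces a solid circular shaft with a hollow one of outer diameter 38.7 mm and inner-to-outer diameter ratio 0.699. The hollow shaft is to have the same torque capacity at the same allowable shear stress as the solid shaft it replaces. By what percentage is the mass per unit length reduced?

Equal τ_max and T ⇒ the solid shaft needs d_s³ = d_o³(1−k⁴), so d_s = 38.7·(1−0.699⁴)^(1/3) = 35.34 mm.
Area ratio A_h/A_s = d_o²(1−k²)/d_s² = (1−k²)/(1−k⁴)^(2/3) = 0.6134.
Mass saving = 1 − 0.6134 = 38.7 %.

38.7 %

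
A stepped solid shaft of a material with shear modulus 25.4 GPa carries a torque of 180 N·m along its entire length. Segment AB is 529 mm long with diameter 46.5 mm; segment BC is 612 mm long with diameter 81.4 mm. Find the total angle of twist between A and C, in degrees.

0.526°

J_AB = π(0.0465)⁴/32 = 4.59×10^-7 m⁴; J_BC = π(0.0814)⁴/32 = 4.31×10^-6 m⁴.
θ = (T/G)·Σ L_i/J_i = (180.0/25.4×10⁹)·(0.529/4.59×10^-7 + 0.612/4.31×10^-6) = 9.174×10^-3 rad.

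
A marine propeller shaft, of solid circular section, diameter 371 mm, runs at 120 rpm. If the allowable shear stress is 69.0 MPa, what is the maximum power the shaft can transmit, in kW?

J = πd⁴/32 = π(0.371)⁴/32 = 1.860×10^-3 m⁴.
T_max = τ_allow·J/r = 6.90×10^7 × 1.860×10^-3 / 0.185 = 691800 N·m.
ω = 2π·120/60 = 12.57 rad/s, so P_max = T_max·ω = 8.694×10^6 W.

8690 kW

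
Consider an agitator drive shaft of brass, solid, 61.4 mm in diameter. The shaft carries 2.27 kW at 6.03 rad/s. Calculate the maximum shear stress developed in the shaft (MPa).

ω = 6.03 rad/s, so T = P/ω = 2.27×10³ / 6.030 = 376.5 N·m.
J = πd⁴/32 = π(0.0614)⁴/32 = 1.395×10^-6 m⁴.
τ_max = T·r/J = 376.5 × 0.0307 / 1.395×10^-6 = 8.283×10^6 Pa.

8.28 MPa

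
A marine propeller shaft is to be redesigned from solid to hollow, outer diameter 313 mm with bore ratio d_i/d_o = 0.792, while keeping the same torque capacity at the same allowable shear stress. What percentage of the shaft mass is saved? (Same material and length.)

Equal τ_max and T ⇒ the solid shaft needs d_s³ = d_o³(1−k⁴), so d_s = 313·(1−0.792⁴)^(1/3) = 265.0 mm.
Area ratio A_h/A_s = d_o²(1−k²)/d_s² = (1−k²)/(1−k⁴)^(2/3) = 0.5202.
Mass saving = 1 − 0.5202 = 48.0 %.

48.0 %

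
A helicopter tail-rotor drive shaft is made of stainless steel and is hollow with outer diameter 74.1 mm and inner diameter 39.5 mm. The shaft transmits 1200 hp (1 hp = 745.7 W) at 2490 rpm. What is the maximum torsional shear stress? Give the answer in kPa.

46700 kPa

ω = 2π·2490/60 = 260.8 rad/s, so T = P/ω = 1200×745.7 / 260.8 = 3432 N·m.
J = π(d_o⁴ − d_i⁴)/32 = π(0.0741⁴ − 0.0395⁴)/32 = 2.721×10^-6 m⁴.
τ_max = T·r/J = 3432 × 0.0370 / 2.721×10^-6 = 4.673×10^7 Pa.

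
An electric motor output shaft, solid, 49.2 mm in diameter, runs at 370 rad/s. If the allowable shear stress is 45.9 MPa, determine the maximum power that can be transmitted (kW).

J = πd⁴/32 = π(0.0492)⁴/32 = 5.753×10^-7 m⁴.
T_max = τ_allow·J/r = 4.59×10^7 × 5.753×10^-7 / 0.0246 = 1073 N·m.
ω = 370 rad/s, so P_max = T_max·ω = 3.971×10^5 W.

397 kW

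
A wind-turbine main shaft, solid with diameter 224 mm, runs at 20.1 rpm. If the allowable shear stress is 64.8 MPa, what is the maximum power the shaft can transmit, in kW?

301 kW

J = πd⁴/32 = π(0.224)⁴/32 = 2.472×10^-4 m⁴.
T_max = τ_allow·J/r = 6.48×10^7 × 2.472×10^-4 / 0.112 = 143000 N·m.
ω = 2π·20.1/60 = 2.105 rad/s, so P_max = T_max·ω = 3.010×10^5 W.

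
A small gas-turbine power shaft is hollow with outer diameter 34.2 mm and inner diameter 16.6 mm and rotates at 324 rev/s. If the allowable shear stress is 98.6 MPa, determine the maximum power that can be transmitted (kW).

1490 kW

J = π(d_o⁴ − d_i⁴)/32 = π(0.0342⁴ − 0.0166⁴)/32 = 1.269×10^-7 m⁴.
T_max = τ_allow·J/r = 9.86×10^7 × 1.269×10^-7 / 0.0171 = 731.5 N·m.
ω = 2π·324 = 2036 rad/s, so P_max = T_max·ω = 1.489×10^6 W.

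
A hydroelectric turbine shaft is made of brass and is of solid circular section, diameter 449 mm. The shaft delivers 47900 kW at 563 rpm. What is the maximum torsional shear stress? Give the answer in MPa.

ω = 2π·563/60 = 58.96 rad/s, so T = P/ω = 47900×10³ / 58.96 = 812500 N·m.
J = πd⁴/32 = π(0.449)⁴/32 = 3.990×10^-3 m⁴.
τ_max = T·r/J = 812500 × 0.225 / 3.990×10^-3 = 4.571×10^7 Pa.

45.7 MPa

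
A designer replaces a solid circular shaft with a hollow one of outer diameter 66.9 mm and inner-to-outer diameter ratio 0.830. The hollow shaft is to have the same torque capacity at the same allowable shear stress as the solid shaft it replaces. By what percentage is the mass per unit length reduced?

Equal τ_max and T ⇒ the solid shaft needs d_s³ = d_o³(1−k⁴), so d_s = 66.9·(1−0.830⁴)^(1/3) = 53.98 mm.
Area ratio A_h/A_s = d_o²(1−k²)/d_s² = (1−k²)/(1−k⁴)^(2/3) = 0.4778.
Mass saving = 1 − 0.4778 = 52.2 %.

52.2 %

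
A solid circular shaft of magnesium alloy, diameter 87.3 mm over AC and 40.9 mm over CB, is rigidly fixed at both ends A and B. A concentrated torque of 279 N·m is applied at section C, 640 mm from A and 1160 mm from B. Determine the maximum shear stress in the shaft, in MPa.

2.08 MPa

Compatibility: T_A·a/J_AC = T_B·b/J_CB with T_A + T_B = T₀.
J_AC = 5.70×10^-6 m⁴, J_CB = 2.75×10^-7 m⁴, so T_A = T₀·(J_AC/a)/((J_AC/a)+(J_CB/b)) = 271.8 N·m, T_B = 7.224 N·m.
τ in each portion: τ_AC = 2.08×10^6 Pa, τ_CB = 5.38×10^5 Pa; maximum is in AC.
τ_max = T_AC·r/J = 271.8·0.0437/5.70×10^-6 = 2.080×10^6 Pa.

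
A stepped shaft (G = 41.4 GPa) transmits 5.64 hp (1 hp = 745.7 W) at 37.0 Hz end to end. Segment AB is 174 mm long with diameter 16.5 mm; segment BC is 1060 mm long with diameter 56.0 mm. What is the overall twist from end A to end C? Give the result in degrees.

0.626°

ω = 2π·37.0 = 232.5 rad/s, so T = P/ω = 5.64×745.7 / 232.5 = 18.09 N·m.
J_AB = π(0.0165)⁴/32 = 7.28×10^-9 m⁴; J_BC = π(0.0560)⁴/32 = 9.65×10^-7 m⁴.
θ = (T/G)·Σ L_i/J_i = (18.09/41.4×10⁹)·(0.174/7.28×10^-9 + 1.06/9.65×10^-7) = 0.01093 rad.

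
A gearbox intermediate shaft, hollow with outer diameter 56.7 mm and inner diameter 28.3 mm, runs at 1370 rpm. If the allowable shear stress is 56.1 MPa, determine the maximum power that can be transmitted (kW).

270 kW

J = π(d_o⁴ − d_i⁴)/32 = π(0.0567⁴ − 0.0283⁴)/32 = 9.517×10^-7 m⁴.
T_max = τ_allow·J/r = 5.61×10^7 × 9.517×10^-7 / 0.0284 = 1883 N·m.
ω = 2π·1370/60 = 143.5 rad/s, so P_max = T_max·ω = 2.702×10^5 W.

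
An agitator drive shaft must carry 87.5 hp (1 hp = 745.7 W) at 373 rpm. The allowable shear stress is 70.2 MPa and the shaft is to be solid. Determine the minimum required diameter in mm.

49.5 mm

ω = 2π·373/60 = 39.06 rad/s, so T = P/ω = 87.5×745.7 / 39.06 = 1670 N·m.
For a solid shaft τ_max = 16T/(πd³), so d = (16T/(π τ_allow))^(1/3) = (16·1670/(π·7.02×10^7))^(1/3) = 0.04949 m.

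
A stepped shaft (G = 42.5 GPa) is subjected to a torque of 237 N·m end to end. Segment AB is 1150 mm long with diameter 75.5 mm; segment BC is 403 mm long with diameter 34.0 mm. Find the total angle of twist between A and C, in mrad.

19.1 mrad

J_AB = π(0.0755)⁴/32 = 3.19×10^-6 m⁴; J_BC = π(0.0340)⁴/32 = 1.31×10^-7 m⁴.
θ = (T/G)·Σ L_i/J_i = (237.0/42.5×10⁹)·(1.15/3.19×10^-6 + 0.403/1.31×10^-7) = 0.01914 rad.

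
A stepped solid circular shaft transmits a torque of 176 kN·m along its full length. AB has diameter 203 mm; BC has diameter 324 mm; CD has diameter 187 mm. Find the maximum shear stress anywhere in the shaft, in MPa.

Under the same torque, τ_max = 16T/(πd³) is largest where d is smallest — segment CD (d = 187 mm).
τ_max = 16·176000/(π·(0.187)³) = 1.371×10^8 Pa.

137 MPa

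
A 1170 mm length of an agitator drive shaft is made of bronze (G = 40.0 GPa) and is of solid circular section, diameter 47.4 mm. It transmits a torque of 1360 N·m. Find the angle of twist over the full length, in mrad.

80.3 mrad

J = πd⁴/32 = π(0.0474)⁴/32 = 4.956×10^-7 m⁴.
θ = T·L/(G·J) = 1360 × 1.17 / (40.0×10⁹ × 4.956×10^-7) = 0.08027 rad.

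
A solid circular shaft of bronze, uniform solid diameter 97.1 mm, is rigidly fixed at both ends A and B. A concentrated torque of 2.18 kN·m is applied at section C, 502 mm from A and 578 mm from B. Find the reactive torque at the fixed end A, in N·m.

With uniform GJ and both ends fixed, compatibility θ_AC = θ_CB gives T_A·a = T_B·b, together with T_A + T_B = T₀.
T_A = T₀·b/(a+b) = 2180·578/1080 = 1167 N·m; T_B = 1013 N·m.

1170 N·m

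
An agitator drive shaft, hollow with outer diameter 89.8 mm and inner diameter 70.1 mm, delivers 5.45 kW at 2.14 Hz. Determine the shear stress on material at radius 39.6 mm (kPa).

ω = 2π·2.14 = 13.45 rad/s, so T = P/ω = 5.45×10³ / 13.45 = 405.3 N·m.
J = π(d_o⁴ − d_i⁴)/32 = π(0.0898⁴ − 0.0701⁴)/32 = 4.014×10^-6 m⁴.
Shear stress varies linearly with radius: τ = T·r/J = 405.3 × 0.0396 / 4.014×10^-6 = 3.999×10^6 Pa.

4000 kPa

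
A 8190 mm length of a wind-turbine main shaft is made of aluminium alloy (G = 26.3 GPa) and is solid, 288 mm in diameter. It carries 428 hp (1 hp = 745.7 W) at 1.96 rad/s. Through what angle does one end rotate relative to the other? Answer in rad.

ω = 1.96 rad/s, so T = P/ω = 428×745.7 / 1.960 = 162800 N·m.
J = πd⁴/32 = π(0.288)⁴/32 = 6.754×10^-4 m⁴.
θ = T·L/(G·J) = 162800 × 8.19 / (26.3×10⁹ × 6.754×10^-4) = 0.07508 rad.

0.0751 rad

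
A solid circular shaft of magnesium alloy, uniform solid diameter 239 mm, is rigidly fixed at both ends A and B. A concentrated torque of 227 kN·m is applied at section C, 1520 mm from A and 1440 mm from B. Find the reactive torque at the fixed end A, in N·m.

With uniform GJ and both ends fixed, compatibility θ_AC = θ_CB gives T_A·a = T_B·b, together with T_A + T_B = T₀.
T_A = T₀·b/(a+b) = 227000·1440/2960 = 110400 N·m; T_B = 116600 N·m.

110000 N·m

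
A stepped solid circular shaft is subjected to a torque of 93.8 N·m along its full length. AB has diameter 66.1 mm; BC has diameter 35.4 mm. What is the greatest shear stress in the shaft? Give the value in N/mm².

10.8 N/mm²

Under the same torque, τ_max = 16T/(πd³) is largest where d is smallest — segment BC (d = 35.4 mm).
τ_max = 16·93.80/(π·(0.0354)³) = 1.077×10^7 Pa.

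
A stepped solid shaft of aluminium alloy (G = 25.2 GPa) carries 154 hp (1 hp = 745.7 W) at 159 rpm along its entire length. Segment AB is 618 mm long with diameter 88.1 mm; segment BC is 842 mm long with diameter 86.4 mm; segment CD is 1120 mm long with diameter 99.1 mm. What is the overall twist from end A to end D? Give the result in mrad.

103 mrad

ω = 2π·159/60 = 16.65 rad/s, so T = P/ω = 154×745.7 / 16.65 = 6897 N·m.
J_AB = π(0.0881)⁴/32 = 5.91×10^-6 m⁴; J_BC = π(0.0864)⁴/32 = 5.47×10^-6 m⁴; J_CD = π(0.0991)⁴/32 = 9.47×10^-6 m⁴.
θ = (T/G)·Σ L_i/J_i = (6897/25.2×10⁹)·(0.618/5.91×10^-6 + 0.842/5.47×10^-6 + 1.12/9.47×10^-6) = 0.1031 rad.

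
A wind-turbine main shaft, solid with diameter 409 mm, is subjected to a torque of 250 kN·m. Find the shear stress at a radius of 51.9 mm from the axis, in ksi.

J = πd⁴/32 = π(0.409)⁴/32 = 2.747×10^-3 m⁴.
Shear stress varies linearly with radius: τ = T·r/J = 250000 × 0.0519 / 2.747×10^-3 = 4.723×10^6 Pa.

0.685 ksi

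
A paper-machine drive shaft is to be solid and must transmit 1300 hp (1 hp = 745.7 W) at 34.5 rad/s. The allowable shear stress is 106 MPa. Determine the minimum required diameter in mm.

111 mm

ω = 34.5 rad/s, so T = P/ω = 1300×745.7 / 34.50 = 28100 N·m.
For a solid shaft τ_max = 16T/(πd³), so d = (16T/(π τ_allow))^(1/3) = (16·28100/(π·1.06×10^8))^(1/3) = 0.1105 m.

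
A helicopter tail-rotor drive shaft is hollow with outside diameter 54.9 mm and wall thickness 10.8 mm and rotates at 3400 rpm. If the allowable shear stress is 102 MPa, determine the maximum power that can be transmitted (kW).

1020 kW

J = π(d_o⁴ − d_i⁴)/32 = π(0.0549⁴ − 0.0333⁴)/32 = 7.711×10^-7 m⁴.
T_max = τ_allow·J/r = 1.02×10^8 × 7.711×10^-7 / 0.0274 = 2865 N·m.
ω = 2π·3400/60 = 356.0 rad/s, so P_max = T_max·ω = 1.020×10^6 W.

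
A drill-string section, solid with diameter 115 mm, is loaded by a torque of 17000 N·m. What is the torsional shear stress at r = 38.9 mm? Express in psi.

5590 psi

J = πd⁴/32 = π(0.115)⁴/32 = 1.717×10^-5 m⁴.
Shear stress varies linearly with radius: τ = T·r/J = 17000 × 0.0389 / 1.717×10^-5 = 3.851×10^7 Pa.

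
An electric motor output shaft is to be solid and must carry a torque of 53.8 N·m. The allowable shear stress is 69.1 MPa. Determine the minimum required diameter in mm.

For a solid shaft τ_max = 16T/(πd³), so d = (16T/(π τ_allow))^(1/3) = (16·53.80/(π·6.91×10^7))^(1/3) = 0.01583 m.

15.8 mm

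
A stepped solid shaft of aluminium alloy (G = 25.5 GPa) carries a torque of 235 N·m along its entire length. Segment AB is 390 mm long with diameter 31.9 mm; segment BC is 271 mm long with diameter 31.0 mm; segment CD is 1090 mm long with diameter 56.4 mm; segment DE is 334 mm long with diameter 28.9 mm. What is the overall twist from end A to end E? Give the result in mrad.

118 mrad

J_AB = π(0.0319)⁴/32 = 1.02×10^-7 m⁴; J_BC = π(0.0310)⁴/32 = 9.07×10^-8 m⁴; J_CD = π(0.0564)⁴/32 = 9.93×10^-7 m⁴; J_DE = π(0.0289)⁴/32 = 6.85×10^-8 m⁴.
θ = (T/G)·Σ L_i/J_i = (235.0/25.5×10⁹)·(0.390/1.02×10^-7 + 0.271/9.07×10^-8 + 1.09/9.93×10^-7 + 0.334/6.85×10^-8) = 0.1180 rad.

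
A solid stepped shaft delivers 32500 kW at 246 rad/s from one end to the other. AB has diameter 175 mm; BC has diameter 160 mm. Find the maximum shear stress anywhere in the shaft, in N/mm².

ω = 246 rad/s, so T = P/ω = 32500×10³ / 246.0 = 132100 N·m.
Under the same torque, τ_max = 16T/(πd³) is largest where d is smallest — segment BC (d = 160 mm).
τ_max = 16·132100/(π·(0.160)³) = 1.643×10^8 Pa.

164 N/mm²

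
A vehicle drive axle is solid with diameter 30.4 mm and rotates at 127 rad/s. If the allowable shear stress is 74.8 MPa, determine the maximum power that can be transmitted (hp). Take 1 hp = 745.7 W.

J = πd⁴/32 = π(0.0304)⁴/32 = 8.385×10^-8 m⁴.
T_max = τ_allow·J/r = 7.48×10^7 × 8.385×10^-8 / 0.0152 = 412.6 N·m.
ω = 127 rad/s, so P_max = T_max·ω = 5.240×10^4 W.

70.3 hp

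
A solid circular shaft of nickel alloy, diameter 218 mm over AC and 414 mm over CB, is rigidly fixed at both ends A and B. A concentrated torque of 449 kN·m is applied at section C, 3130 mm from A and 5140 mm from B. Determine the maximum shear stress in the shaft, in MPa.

28.6 MPa

Compatibility: T_A·a/J_AC = T_B·b/J_CB with T_A + T_B = T₀.
J_AC = 2.22×10^-4 m⁴, J_CB = 2.88×10^-3 m⁴, so T_A = T₀·(J_AC/a)/((J_AC/a)+(J_CB/b)) = 50330 N·m, T_B = 398700 N·m.
τ in each portion: τ_AC = 2.47×10^7 Pa, τ_CB = 2.86×10^7 Pa; maximum is in CB.
τ_max = T_CB·r/J = 398700·0.207/2.88×10^-3 = 2.861×10^7 Pa.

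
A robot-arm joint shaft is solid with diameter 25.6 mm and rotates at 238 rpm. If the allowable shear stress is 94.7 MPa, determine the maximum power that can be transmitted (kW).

J = πd⁴/32 = π(0.0256)⁴/32 = 4.217×10^-8 m⁴.
T_max = τ_allow·J/r = 9.47×10^7 × 4.217×10^-8 / 0.0128 = 312.0 N·m.
ω = 2π·238/60 = 24.92 rad/s, so P_max = T_max·ω = 7775 W.

7.78 kW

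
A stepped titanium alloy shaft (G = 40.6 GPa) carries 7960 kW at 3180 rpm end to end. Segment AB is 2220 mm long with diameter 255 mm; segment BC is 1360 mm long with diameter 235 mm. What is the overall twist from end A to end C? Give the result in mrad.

ω = 2π·3180/60 = 333.0 rad/s, so T = P/ω = 7960×10³ / 333.0 = 23900 N·m.
J_AB = π(0.255)⁴/32 = 4.15×10^-4 m⁴; J_BC = π(0.235)⁴/32 = 2.99×10^-4 m⁴.
θ = (T/G)·Σ L_i/J_i = (23900/40.6×10⁹)·(2.22/4.15×10^-4 + 1.36/2.99×10^-4) = 5.823×10^-3 rad.

5.82 mrad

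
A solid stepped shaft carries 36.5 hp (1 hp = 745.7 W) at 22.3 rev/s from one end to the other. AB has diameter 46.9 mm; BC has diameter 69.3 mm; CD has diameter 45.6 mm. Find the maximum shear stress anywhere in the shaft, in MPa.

ω = 2π·22.3 = 140.1 rad/s, so T = P/ω = 36.5×745.7 / 140.1 = 194.3 N·m.
Under the same torque, τ_max = 16T/(πd³) is largest where d is smallest — segment CD (d = 45.6 mm).
τ_max = 16·194.3/(π·(0.0456)³) = 1.043×10^7 Pa.

10.4 MPa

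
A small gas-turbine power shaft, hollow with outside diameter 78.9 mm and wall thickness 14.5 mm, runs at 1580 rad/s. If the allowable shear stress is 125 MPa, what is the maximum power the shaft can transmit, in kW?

16000 kW

J = π(d_o⁴ − d_i⁴)/32 = π(0.0789⁴ − 0.0499⁴)/32 = 3.196×10^-6 m⁴.
T_max = τ_allow·J/r = 1.25×10^8 × 3.196×10^-6 / 0.0395 = 10130 N·m.
ω = 1580 rad/s, so P_max = T_max·ω = 1.600×10^7 W.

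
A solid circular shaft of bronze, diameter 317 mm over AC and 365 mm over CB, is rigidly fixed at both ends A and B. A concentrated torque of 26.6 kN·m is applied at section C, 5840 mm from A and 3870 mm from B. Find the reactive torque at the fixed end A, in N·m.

7280 N·m

Compatibility: T_A·a/J_AC = T_B·b/J_CB with T_A + T_B = T₀.
J_AC = 9.91×10^-4 m⁴, J_CB = 1.74×10^-3 m⁴, so T_A = T₀·(J_AC/a)/((J_AC/a)+(J_CB/b)) = 7283 N·m, T_B = 19320 N·m.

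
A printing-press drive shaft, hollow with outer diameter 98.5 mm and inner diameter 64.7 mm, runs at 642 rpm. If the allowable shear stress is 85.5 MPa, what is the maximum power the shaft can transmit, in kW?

878 kW

J = π(d_o⁴ − d_i⁴)/32 = π(0.0985⁴ − 0.0647⁴)/32 = 7.521×10^-6 m⁴.
T_max = τ_allow·J/r = 8.55×10^7 × 7.521×10^-6 / 0.0493 = 13060 N·m.
ω = 2π·642/60 = 67.23 rad/s, so P_max = T_max·ω = 8.778×10^5 W.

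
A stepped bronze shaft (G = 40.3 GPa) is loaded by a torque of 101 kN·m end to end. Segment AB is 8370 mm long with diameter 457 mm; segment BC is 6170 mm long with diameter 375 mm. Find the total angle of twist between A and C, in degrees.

0.737°

J_AB = π(0.457)⁴/32 = 4.28×10^-3 m⁴; J_BC = π(0.375)⁴/32 = 1.94×10^-3 m⁴.
θ = (T/G)·Σ L_i/J_i = (101000/40.3×10⁹)·(8.37/4.28×10^-3 + 6.17/1.94×10^-3) = 0.01286 rad.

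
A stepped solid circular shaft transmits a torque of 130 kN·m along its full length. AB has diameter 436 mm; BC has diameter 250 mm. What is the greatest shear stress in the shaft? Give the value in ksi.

6.15 ksi

Under the same torque, τ_max = 16T/(πd³) is largest where d is smallest — segment BC (d = 250 mm).
τ_max = 16·130000/(π·(0.250)³) = 4.237×10^7 Pa.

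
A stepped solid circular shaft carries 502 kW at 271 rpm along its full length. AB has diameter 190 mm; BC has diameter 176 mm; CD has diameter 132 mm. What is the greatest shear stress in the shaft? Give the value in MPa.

ω = 2π·271/60 = 28.38 rad/s, so T = P/ω = 502×10³ / 28.38 = 17690 N·m.
Under the same torque, τ_max = 16T/(πd³) is largest where d is smallest — segment CD (d = 132 mm).
τ_max = 16·17690/(π·(0.132)³) = 3.917×10^7 Pa.

39.2 MPa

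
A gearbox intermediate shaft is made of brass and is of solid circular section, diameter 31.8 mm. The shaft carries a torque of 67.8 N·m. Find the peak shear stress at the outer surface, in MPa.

10.7 MPa

J = πd⁴/32 = π(0.0318)⁴/32 = 1.004×10^-7 m⁴.
τ_max = T·r/J = 67.80 × 0.0159 / 1.004×10^-7 = 1.074×10^7 Pa.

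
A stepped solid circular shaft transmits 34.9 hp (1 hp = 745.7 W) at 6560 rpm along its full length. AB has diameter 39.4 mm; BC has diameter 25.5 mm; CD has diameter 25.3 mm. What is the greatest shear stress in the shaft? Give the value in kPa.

ω = 2π·6560/60 = 687.0 rad/s, so T = P/ω = 34.9×745.7 / 687.0 = 37.88 N·m.
Under the same torque, τ_max = 16T/(πd³) is largest where d is smallest — segment CD (d = 25.3 mm).
τ_max = 16·37.88/(π·(0.0253)³) = 1.191×10^7 Pa.

11900 kPa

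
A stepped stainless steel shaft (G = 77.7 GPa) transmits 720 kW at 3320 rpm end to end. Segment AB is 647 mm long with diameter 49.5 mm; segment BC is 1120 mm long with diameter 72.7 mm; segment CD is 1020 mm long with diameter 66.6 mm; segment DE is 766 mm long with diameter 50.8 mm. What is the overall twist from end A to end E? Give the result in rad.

0.0854 rad

ω = 2π·3320/60 = 347.7 rad/s, so T = P/ω = 720×10³ / 347.7 = 2071 N·m.
J_AB = π(0.0495)⁴/32 = 5.89×10^-7 m⁴; J_BC = π(0.0727)⁴/32 = 2.74×10^-6 m⁴; J_CD = π(0.0666)⁴/32 = 1.93×10^-6 m⁴; J_DE = π(0.0508)⁴/32 = 6.54×10^-7 m⁴.
θ = (T/G)·Σ L_i/J_i = (2071/77.7×10⁹)·(0.647/5.89×10^-7 + 1.12/2.74×10^-6 + 1.02/1.93×10^-6 + 0.766/6.54×10^-7) = 0.08544 rad.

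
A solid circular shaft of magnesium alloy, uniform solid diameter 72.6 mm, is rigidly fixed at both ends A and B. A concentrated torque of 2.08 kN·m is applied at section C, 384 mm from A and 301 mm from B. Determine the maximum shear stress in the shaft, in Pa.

With uniform GJ and both ends fixed, compatibility θ_AC = θ_CB gives T_A·a = T_B·b, together with T_A + T_B = T₀.
T_A = T₀·b/(a+b) = 2080·301/685.0 = 914.0 N·m; T_B = 1166 N·m.
τ in each portion: τ_AC = 1.22×10^7 Pa, τ_CB = 1.55×10^7 Pa; maximum is in CB.
τ_max = T_CB·r/J = 1166·0.0363/2.73×10^-6 = 1.552×10^7 Pa.

1.55e7 Pa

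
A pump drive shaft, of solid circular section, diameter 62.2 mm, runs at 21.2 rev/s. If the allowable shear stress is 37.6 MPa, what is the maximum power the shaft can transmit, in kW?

237 kW

J = πd⁴/32 = π(0.0622)⁴/32 = 1.469×10^-6 m⁴.
T_max = τ_allow·J/r = 3.76×10^7 × 1.469×10^-6 / 0.0311 = 1777 N·m.
ω = 2π·21.2 = 133.2 rad/s, so P_max = T_max·ω = 2.366×10^5 W.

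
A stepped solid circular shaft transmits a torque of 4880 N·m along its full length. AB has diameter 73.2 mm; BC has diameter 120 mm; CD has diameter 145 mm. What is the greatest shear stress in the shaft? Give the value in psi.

9190 psi

Under the same torque, τ_max = 16T/(πd³) is largest where d is smallest — segment AB (d = 73.2 mm).
τ_max = 16·4880/(π·(0.0732)³) = 6.337×10^7 Pa.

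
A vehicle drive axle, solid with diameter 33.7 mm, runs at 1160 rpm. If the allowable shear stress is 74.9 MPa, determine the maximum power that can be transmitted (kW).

68.4 kW

J = πd⁴/32 = π(0.0337)⁴/32 = 1.266×10^-7 m⁴.
T_max = τ_allow·J/r = 7.49×10^7 × 1.266×10^-7 / 0.0169 = 562.9 N·m.
ω = 2π·1160/60 = 121.5 rad/s, so P_max = T_max·ω = 6.837×10^4 W.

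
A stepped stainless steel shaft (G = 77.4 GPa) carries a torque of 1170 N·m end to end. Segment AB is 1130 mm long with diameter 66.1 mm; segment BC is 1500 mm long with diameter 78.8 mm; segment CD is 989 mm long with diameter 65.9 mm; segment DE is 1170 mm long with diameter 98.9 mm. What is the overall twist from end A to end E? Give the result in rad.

J_AB = π(0.0661)⁴/32 = 1.87×10^-6 m⁴; J_BC = π(0.0788)⁴/32 = 3.79×10^-6 m⁴; J_CD = π(0.0659)⁴/32 = 1.85×10^-6 m⁴; J_DE = π(0.0989)⁴/32 = 9.39×10^-6 m⁴.
θ = (T/G)·Σ L_i/J_i = (1170/77.4×10⁹)·(1.13/1.87×10^-6 + 1.50/3.79×10^-6 + 0.989/1.85×10^-6 + 1.17/9.39×10^-6) = 0.02506 rad.

0.0251 rad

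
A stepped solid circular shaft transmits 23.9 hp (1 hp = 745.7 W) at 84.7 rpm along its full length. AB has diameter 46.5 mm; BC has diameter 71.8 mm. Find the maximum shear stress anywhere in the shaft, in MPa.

ω = 2π·84.7/60 = 8.870 rad/s, so T = P/ω = 23.9×745.7 / 8.870 = 2009 N·m.
Under the same torque, τ_max = 16T/(πd³) is largest where d is smallest — segment AB (d = 46.5 mm).
τ_max = 16·2009/(π·(0.0465)³) = 1.018×10^8 Pa.

102 MPa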